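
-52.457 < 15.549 True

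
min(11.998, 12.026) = 11.998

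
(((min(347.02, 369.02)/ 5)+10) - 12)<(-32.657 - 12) False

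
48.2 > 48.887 False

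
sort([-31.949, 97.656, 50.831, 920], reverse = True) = [920, 97.656, 50.831, -31.949]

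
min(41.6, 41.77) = 41.6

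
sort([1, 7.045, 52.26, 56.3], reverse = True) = [56.3, 52.26, 7.045, 1]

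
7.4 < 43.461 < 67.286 True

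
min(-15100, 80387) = -15100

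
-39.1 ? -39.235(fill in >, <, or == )>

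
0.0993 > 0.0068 True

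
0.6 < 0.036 False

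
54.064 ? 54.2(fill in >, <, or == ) <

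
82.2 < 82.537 True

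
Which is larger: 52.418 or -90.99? 52.418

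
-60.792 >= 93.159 False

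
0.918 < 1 True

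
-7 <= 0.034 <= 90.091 True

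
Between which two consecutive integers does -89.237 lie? -90 and -89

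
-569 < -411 True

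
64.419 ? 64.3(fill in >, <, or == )>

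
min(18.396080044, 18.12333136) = 18.12333136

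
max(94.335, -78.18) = 94.335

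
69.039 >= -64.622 True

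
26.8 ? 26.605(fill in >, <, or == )>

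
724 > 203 True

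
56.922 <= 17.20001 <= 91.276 False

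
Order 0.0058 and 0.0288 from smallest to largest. 0.0058, 0.0288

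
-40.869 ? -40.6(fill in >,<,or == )<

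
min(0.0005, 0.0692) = 0.0005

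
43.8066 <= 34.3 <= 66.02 False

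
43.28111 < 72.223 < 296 True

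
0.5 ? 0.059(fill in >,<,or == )>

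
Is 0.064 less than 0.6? Yes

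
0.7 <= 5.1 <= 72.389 True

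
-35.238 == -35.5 False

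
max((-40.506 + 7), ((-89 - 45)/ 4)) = -33.5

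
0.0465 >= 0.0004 True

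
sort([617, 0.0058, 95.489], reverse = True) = [617, 95.489, 0.0058]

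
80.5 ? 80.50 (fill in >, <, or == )==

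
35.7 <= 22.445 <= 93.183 False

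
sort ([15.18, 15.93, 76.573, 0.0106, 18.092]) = [0.0106, 15.18, 15.93, 18.092, 76.573]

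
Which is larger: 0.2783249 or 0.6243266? 0.6243266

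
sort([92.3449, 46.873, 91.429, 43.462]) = [43.462, 46.873, 91.429, 92.3449]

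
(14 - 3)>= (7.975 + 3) True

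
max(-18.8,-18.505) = -18.505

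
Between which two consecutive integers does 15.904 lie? 15 and 16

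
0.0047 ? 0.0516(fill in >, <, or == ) <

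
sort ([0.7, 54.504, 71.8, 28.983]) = [0.7, 28.983, 54.504, 71.8]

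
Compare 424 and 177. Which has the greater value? 424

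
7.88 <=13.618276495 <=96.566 True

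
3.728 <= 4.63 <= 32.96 True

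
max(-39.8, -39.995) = -39.8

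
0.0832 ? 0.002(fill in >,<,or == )>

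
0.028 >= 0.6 False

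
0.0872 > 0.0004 True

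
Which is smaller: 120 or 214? 120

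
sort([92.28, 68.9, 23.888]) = [23.888, 68.9, 92.28]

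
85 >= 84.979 True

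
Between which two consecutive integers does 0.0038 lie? 0 and 1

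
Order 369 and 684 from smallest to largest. 369, 684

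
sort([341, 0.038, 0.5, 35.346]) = [0.038, 0.5, 35.346, 341]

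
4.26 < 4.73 True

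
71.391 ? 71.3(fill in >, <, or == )>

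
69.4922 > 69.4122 True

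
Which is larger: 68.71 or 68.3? 68.71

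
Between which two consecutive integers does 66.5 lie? 66 and 67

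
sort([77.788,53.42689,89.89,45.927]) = [45.927,53.42689,77.788,89.89]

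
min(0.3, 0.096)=0.096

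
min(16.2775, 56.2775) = 16.2775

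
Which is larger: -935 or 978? 978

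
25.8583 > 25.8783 False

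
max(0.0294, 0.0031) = 0.0294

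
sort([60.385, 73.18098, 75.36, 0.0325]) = [0.0325, 60.385, 73.18098, 75.36]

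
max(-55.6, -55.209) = -55.209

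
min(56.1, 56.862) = 56.1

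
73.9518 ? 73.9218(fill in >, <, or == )>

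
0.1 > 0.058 True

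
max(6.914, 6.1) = 6.914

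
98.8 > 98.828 False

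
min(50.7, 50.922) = 50.7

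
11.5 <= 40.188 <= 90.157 True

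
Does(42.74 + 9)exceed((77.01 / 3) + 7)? Yes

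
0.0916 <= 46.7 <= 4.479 False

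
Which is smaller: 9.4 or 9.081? 9.081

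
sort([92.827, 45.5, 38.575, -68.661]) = [-68.661, 38.575, 45.5, 92.827]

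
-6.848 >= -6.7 False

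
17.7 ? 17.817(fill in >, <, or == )<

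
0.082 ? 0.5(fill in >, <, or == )<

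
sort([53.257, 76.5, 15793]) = [53.257, 76.5, 15793]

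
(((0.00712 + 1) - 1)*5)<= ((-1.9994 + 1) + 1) False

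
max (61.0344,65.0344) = 65.0344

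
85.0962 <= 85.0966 True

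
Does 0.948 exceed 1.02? No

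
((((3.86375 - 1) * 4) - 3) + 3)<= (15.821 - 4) True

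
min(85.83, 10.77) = 10.77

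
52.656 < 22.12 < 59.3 False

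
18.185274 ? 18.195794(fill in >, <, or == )<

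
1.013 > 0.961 True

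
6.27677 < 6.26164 False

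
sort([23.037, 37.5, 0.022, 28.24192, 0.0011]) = [0.0011, 0.022, 23.037, 28.24192, 37.5]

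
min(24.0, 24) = 24.0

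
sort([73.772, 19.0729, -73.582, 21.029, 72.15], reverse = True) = [73.772, 72.15, 21.029, 19.0729, -73.582]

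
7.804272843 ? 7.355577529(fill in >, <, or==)>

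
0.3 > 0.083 True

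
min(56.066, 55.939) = 55.939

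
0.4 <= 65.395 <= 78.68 True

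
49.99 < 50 True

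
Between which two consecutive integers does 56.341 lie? 56 and 57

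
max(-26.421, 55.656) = 55.656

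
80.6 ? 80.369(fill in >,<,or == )>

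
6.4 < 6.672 True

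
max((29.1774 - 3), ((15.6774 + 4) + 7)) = 26.6774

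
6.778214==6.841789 False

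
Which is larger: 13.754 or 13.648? 13.754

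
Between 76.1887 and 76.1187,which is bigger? 76.1887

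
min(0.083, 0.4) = 0.083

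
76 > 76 False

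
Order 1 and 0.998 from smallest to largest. 0.998, 1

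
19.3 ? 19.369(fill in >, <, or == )<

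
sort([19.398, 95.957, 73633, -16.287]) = [-16.287, 19.398, 95.957, 73633]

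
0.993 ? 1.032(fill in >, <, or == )<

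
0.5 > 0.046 True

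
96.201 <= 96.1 False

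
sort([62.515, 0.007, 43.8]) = [0.007, 43.8, 62.515]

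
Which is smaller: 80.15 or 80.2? 80.15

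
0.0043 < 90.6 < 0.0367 False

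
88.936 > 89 False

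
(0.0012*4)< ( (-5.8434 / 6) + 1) True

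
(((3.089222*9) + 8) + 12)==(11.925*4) False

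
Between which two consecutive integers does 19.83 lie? 19 and 20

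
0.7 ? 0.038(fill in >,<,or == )>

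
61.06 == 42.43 False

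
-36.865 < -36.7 True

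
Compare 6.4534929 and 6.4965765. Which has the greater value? 6.4965765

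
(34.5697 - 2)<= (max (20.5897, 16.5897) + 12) True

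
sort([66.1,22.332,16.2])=[16.2,22.332,66.1]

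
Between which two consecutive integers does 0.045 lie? 0 and 1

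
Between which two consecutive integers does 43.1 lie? 43 and 44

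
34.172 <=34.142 False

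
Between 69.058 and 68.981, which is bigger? 69.058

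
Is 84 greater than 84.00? No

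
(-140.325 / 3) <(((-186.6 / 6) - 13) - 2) True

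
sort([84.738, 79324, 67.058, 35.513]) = [35.513, 67.058, 84.738, 79324]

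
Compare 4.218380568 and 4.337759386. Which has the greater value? 4.337759386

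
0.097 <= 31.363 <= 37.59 True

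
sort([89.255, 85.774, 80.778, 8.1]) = [8.1, 80.778, 85.774, 89.255]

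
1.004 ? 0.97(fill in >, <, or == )>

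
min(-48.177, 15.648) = -48.177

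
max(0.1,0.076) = 0.1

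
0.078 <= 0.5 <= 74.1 True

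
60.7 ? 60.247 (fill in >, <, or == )>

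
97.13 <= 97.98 True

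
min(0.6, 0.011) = 0.011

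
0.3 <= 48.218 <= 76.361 True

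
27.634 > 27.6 True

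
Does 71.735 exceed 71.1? Yes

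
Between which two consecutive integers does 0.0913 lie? 0 and 1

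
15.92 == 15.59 False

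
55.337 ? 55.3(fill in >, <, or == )>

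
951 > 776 True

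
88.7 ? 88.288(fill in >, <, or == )>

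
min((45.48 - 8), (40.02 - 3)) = 37.02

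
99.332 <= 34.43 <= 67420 False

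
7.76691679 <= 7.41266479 False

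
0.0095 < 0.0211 True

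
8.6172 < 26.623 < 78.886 True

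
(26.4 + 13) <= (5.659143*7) True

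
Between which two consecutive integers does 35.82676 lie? 35 and 36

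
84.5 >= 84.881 False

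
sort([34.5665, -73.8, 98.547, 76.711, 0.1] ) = [-73.8, 0.1, 34.5665, 76.711, 98.547]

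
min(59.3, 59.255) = 59.255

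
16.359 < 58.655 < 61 True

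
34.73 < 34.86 True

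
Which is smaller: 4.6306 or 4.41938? 4.41938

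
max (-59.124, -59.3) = -59.124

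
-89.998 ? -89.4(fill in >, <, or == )<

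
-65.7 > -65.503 False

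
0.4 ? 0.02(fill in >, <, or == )>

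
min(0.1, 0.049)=0.049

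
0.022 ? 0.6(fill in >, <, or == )<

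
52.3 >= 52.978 False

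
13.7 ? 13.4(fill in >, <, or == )>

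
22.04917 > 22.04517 True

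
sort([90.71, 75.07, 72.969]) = [72.969, 75.07, 90.71]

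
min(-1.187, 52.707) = -1.187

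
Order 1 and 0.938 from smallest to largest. 0.938, 1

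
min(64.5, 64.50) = 64.5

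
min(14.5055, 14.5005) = 14.5005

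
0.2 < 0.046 False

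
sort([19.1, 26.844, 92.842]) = [19.1, 26.844, 92.842]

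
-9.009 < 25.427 True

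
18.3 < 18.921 True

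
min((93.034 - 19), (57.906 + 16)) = 73.906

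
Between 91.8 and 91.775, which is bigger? 91.8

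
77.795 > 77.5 True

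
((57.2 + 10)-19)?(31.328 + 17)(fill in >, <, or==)<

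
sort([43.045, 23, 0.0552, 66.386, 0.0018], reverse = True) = [66.386, 43.045, 23, 0.0552, 0.0018]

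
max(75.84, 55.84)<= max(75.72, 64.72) False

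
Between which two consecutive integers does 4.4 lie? 4 and 5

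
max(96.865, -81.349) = 96.865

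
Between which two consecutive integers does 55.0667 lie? 55 and 56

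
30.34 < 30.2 False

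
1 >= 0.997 True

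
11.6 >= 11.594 True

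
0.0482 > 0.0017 True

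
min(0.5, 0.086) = 0.086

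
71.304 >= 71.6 False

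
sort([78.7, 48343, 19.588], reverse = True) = [48343, 78.7, 19.588]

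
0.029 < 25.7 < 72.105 True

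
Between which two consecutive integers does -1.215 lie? -2 and -1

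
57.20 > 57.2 False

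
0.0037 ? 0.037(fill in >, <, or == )<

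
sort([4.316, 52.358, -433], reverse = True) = [52.358, 4.316, -433]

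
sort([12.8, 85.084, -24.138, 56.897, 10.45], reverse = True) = [85.084, 56.897, 12.8, 10.45, -24.138]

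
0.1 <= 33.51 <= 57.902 True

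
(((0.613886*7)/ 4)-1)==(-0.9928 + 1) False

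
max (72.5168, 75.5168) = 75.5168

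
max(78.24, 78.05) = 78.24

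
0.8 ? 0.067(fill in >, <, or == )>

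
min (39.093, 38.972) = 38.972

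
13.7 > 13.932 False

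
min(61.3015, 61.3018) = 61.3015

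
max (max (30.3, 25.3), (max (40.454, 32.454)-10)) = 30.454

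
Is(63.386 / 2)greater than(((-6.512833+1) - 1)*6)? Yes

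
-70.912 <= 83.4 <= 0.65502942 False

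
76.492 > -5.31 True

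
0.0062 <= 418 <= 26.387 False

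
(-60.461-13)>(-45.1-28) False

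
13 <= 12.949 False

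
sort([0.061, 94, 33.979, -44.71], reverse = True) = [94, 33.979, 0.061, -44.71]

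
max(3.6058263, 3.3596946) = 3.6058263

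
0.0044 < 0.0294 True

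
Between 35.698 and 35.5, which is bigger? 35.698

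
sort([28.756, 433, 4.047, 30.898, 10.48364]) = [4.047, 10.48364, 28.756, 30.898, 433]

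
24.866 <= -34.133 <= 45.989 False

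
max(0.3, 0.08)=0.3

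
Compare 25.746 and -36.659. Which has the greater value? 25.746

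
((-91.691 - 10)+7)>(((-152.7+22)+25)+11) True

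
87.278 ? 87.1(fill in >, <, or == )>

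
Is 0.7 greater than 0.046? Yes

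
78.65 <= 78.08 False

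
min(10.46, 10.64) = 10.46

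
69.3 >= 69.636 False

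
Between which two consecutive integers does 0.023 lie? 0 and 1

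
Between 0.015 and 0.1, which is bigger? 0.1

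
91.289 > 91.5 False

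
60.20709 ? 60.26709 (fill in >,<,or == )<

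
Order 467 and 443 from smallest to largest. 443, 467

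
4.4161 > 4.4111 True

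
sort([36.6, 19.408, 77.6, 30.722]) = [19.408, 30.722, 36.6, 77.6]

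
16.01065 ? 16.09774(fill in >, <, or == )<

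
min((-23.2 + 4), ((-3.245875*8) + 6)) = -19.967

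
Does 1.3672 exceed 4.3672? No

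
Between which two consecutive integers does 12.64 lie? 12 and 13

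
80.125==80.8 False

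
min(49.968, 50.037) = 49.968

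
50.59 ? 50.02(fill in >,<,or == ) >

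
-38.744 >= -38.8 True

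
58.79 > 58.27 True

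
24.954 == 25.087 False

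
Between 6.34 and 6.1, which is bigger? 6.34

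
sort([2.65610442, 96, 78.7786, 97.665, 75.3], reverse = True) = [97.665, 96, 78.7786, 75.3, 2.65610442]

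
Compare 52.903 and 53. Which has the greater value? 53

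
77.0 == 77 True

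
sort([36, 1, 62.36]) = [1, 36, 62.36]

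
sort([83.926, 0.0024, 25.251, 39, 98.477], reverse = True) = [98.477, 83.926, 39, 25.251, 0.0024]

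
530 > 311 True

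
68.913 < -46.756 False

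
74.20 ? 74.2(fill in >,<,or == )==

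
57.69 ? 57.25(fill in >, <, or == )>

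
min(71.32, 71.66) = 71.32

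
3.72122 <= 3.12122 False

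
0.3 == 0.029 False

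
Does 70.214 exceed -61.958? Yes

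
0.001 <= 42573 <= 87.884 False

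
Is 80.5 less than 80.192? No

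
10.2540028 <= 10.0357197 False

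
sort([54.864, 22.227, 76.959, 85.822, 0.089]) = [0.089, 22.227, 54.864, 76.959, 85.822]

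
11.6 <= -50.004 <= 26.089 False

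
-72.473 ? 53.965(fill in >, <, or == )<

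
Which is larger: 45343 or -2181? 45343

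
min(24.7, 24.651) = 24.651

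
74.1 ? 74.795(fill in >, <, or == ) <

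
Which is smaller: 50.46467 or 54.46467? 50.46467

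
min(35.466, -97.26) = -97.26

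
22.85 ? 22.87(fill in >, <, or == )<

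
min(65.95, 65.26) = 65.26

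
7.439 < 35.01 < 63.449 True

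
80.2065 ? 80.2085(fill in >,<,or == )<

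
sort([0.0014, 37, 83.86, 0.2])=[0.0014, 0.2, 37, 83.86]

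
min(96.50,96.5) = 96.50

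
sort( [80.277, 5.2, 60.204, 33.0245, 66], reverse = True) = [80.277, 66, 60.204, 33.0245, 5.2]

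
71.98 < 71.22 False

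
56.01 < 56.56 True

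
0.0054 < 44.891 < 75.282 True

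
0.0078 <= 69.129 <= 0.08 False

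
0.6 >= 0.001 True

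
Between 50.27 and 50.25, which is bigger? 50.27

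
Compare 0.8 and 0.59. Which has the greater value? 0.8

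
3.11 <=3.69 True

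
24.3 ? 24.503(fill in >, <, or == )<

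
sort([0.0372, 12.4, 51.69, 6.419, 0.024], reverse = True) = [51.69, 12.4, 6.419, 0.0372, 0.024]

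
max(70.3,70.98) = 70.98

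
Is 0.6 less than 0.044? No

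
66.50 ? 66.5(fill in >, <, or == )==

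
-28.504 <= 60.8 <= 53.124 False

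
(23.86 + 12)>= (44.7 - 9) True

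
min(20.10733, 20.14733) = 20.10733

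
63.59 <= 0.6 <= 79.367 False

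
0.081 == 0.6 False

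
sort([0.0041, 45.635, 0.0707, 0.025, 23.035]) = [0.0041, 0.025, 0.0707, 23.035, 45.635]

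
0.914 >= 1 False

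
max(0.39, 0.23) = 0.39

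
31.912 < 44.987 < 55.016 True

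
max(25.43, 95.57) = 95.57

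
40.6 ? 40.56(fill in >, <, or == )>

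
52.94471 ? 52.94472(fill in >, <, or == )<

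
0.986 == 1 False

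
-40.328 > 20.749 False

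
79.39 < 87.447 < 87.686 True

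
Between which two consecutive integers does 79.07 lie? 79 and 80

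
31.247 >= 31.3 False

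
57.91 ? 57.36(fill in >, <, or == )>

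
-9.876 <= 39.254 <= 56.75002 True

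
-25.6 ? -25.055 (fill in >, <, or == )<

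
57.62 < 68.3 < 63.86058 False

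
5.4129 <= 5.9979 True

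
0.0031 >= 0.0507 False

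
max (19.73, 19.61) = 19.73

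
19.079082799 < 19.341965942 True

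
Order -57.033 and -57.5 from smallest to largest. -57.5, -57.033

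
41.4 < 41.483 True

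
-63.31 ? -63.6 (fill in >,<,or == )>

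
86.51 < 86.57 True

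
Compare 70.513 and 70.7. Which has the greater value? 70.7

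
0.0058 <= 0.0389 True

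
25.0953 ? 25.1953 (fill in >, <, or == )<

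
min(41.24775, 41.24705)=41.24705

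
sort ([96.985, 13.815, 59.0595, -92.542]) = [-92.542, 13.815, 59.0595, 96.985]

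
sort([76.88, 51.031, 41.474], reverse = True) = [76.88, 51.031, 41.474]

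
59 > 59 False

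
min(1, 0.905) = 0.905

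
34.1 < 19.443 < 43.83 False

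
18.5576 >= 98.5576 False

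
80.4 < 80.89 True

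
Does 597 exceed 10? Yes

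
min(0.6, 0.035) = 0.035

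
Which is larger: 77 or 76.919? 77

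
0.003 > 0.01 False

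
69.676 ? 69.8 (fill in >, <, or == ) <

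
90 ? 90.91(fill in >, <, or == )<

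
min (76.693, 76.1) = 76.1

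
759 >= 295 True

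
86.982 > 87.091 False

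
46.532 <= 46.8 True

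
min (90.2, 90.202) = 90.2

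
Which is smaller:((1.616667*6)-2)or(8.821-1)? ((1.616667*6)-2)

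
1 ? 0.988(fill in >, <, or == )>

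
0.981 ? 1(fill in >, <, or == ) <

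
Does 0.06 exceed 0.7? No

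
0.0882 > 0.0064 True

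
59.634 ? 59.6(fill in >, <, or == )>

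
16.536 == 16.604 False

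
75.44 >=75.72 False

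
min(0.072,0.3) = 0.072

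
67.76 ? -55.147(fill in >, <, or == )>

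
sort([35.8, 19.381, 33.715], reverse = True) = [35.8, 33.715, 19.381]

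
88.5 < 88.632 True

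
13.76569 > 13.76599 False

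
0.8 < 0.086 False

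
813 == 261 False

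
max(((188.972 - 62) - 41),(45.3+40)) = 85.972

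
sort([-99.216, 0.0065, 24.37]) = [-99.216, 0.0065, 24.37]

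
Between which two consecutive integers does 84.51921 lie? 84 and 85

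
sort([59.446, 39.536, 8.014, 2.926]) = [2.926, 8.014, 39.536, 59.446]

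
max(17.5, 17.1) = 17.5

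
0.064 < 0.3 True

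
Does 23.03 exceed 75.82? No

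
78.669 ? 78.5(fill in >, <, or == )>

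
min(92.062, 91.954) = 91.954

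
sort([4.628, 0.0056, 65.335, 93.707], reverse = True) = [93.707, 65.335, 4.628, 0.0056]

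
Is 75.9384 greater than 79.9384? No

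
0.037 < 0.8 True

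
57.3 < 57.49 True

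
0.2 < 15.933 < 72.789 True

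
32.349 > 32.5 False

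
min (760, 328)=328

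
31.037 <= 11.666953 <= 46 False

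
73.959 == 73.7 False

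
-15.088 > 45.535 False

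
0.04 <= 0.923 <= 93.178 True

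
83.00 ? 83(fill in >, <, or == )==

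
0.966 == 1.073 False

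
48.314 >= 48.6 False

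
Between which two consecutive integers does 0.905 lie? 0 and 1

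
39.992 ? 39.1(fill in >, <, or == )>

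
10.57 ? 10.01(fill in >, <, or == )>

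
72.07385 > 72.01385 True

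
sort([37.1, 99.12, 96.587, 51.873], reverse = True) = [99.12, 96.587, 51.873, 37.1]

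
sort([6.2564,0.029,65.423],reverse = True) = [65.423,6.2564,0.029]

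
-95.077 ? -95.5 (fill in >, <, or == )>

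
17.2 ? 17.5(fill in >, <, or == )<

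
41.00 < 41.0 False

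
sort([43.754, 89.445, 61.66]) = [43.754, 61.66, 89.445]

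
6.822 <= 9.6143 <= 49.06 True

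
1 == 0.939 False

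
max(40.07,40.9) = 40.9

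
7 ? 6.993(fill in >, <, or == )>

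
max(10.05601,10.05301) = 10.05601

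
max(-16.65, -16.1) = -16.1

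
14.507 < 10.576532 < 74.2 False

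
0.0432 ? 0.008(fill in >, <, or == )>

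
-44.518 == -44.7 False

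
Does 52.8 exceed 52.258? Yes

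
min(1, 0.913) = 0.913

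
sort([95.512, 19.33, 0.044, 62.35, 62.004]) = [0.044, 19.33, 62.004, 62.35, 95.512]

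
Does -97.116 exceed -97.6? Yes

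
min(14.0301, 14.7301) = 14.0301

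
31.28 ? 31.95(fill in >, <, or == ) <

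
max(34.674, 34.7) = 34.7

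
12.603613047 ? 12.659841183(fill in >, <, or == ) <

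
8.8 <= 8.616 False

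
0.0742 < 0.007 False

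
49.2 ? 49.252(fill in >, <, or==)<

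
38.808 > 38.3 True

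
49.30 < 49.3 False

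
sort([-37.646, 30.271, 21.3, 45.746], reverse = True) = [45.746, 30.271, 21.3, -37.646]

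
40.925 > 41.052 False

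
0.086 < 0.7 True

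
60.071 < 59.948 False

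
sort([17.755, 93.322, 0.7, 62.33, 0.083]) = [0.083, 0.7, 17.755, 62.33, 93.322]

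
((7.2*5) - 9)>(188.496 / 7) True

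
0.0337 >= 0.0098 True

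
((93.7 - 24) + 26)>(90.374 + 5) True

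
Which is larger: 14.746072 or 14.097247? 14.746072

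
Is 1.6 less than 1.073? No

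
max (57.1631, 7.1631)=57.1631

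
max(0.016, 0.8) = 0.8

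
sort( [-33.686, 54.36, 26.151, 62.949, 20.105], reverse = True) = [62.949, 54.36, 26.151, 20.105, -33.686]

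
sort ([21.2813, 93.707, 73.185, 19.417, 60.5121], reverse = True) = [93.707, 73.185, 60.5121, 21.2813, 19.417]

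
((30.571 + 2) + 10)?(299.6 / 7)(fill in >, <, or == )<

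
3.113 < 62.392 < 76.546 True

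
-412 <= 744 True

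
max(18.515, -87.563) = 18.515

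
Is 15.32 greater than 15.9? No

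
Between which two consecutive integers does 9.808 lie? 9 and 10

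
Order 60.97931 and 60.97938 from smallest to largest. 60.97931, 60.97938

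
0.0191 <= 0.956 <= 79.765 True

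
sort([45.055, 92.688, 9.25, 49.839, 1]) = [1, 9.25, 45.055, 49.839, 92.688]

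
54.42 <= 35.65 False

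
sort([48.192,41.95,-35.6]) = [-35.6,41.95,48.192]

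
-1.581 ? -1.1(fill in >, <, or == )<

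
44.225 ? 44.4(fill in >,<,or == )<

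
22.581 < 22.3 False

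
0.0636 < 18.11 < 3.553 False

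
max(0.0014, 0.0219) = 0.0219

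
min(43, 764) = 43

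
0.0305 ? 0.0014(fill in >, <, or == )>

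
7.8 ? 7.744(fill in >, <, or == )>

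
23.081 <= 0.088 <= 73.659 False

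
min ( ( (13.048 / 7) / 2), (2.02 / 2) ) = 0.932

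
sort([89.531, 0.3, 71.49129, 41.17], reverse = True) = [89.531, 71.49129, 41.17, 0.3]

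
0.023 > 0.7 False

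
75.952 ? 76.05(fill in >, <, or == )<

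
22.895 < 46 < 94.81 True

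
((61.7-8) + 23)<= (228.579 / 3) False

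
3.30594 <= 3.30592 False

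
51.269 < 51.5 True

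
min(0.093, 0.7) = 0.093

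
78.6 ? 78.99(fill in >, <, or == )<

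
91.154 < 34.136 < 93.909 False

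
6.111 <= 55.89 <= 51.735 False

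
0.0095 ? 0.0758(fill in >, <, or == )<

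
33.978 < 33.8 False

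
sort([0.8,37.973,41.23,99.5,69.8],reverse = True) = [99.5,69.8,41.23,37.973,0.8]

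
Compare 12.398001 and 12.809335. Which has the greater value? 12.809335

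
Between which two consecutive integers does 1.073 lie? 1 and 2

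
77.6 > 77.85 False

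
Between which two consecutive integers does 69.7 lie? 69 and 70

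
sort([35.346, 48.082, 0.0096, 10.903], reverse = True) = [48.082, 35.346, 10.903, 0.0096]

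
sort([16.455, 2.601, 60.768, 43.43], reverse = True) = [60.768, 43.43, 16.455, 2.601]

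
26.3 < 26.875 True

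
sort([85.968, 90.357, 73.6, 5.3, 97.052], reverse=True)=[97.052, 90.357, 85.968, 73.6, 5.3]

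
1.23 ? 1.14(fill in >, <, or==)>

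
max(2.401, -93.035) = 2.401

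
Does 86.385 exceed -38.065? Yes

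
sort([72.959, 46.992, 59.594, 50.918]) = [46.992, 50.918, 59.594, 72.959]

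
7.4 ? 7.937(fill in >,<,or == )<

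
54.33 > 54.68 False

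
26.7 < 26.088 False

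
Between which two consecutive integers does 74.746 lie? 74 and 75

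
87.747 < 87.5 False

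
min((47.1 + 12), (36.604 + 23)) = 59.1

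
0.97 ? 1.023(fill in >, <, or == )<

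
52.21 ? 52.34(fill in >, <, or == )<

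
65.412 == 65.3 False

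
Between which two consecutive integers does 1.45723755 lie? 1 and 2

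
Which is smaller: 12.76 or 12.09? 12.09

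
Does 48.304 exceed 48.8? No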